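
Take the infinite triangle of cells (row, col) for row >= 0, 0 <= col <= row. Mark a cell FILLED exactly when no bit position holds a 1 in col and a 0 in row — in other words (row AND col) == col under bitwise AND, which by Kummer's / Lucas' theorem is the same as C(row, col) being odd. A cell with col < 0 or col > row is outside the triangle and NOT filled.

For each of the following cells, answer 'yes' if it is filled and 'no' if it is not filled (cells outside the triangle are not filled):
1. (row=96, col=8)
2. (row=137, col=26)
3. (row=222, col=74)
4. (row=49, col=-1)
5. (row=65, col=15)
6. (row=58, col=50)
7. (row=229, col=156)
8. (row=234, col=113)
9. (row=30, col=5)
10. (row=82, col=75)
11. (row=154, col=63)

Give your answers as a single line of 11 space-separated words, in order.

(96,8): row=0b1100000, col=0b1000, row AND col = 0b0 = 0; 0 != 8 -> empty
(137,26): row=0b10001001, col=0b11010, row AND col = 0b1000 = 8; 8 != 26 -> empty
(222,74): row=0b11011110, col=0b1001010, row AND col = 0b1001010 = 74; 74 == 74 -> filled
(49,-1): col outside [0, 49] -> not filled
(65,15): row=0b1000001, col=0b1111, row AND col = 0b1 = 1; 1 != 15 -> empty
(58,50): row=0b111010, col=0b110010, row AND col = 0b110010 = 50; 50 == 50 -> filled
(229,156): row=0b11100101, col=0b10011100, row AND col = 0b10000100 = 132; 132 != 156 -> empty
(234,113): row=0b11101010, col=0b1110001, row AND col = 0b1100000 = 96; 96 != 113 -> empty
(30,5): row=0b11110, col=0b101, row AND col = 0b100 = 4; 4 != 5 -> empty
(82,75): row=0b1010010, col=0b1001011, row AND col = 0b1000010 = 66; 66 != 75 -> empty
(154,63): row=0b10011010, col=0b111111, row AND col = 0b11010 = 26; 26 != 63 -> empty

Answer: no no yes no no yes no no no no no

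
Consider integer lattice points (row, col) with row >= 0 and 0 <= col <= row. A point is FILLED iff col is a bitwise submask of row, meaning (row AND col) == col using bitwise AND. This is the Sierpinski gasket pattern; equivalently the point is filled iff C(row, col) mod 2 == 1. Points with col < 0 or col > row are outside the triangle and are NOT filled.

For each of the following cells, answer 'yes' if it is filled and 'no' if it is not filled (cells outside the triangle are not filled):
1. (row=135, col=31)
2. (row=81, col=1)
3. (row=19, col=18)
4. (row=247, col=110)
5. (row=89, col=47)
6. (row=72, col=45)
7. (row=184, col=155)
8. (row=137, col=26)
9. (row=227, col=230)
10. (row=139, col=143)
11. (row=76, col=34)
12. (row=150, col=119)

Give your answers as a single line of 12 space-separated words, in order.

Answer: no yes yes no no no no no no no no no

Derivation:
(135,31): row=0b10000111, col=0b11111, row AND col = 0b111 = 7; 7 != 31 -> empty
(81,1): row=0b1010001, col=0b1, row AND col = 0b1 = 1; 1 == 1 -> filled
(19,18): row=0b10011, col=0b10010, row AND col = 0b10010 = 18; 18 == 18 -> filled
(247,110): row=0b11110111, col=0b1101110, row AND col = 0b1100110 = 102; 102 != 110 -> empty
(89,47): row=0b1011001, col=0b101111, row AND col = 0b1001 = 9; 9 != 47 -> empty
(72,45): row=0b1001000, col=0b101101, row AND col = 0b1000 = 8; 8 != 45 -> empty
(184,155): row=0b10111000, col=0b10011011, row AND col = 0b10011000 = 152; 152 != 155 -> empty
(137,26): row=0b10001001, col=0b11010, row AND col = 0b1000 = 8; 8 != 26 -> empty
(227,230): col outside [0, 227] -> not filled
(139,143): col outside [0, 139] -> not filled
(76,34): row=0b1001100, col=0b100010, row AND col = 0b0 = 0; 0 != 34 -> empty
(150,119): row=0b10010110, col=0b1110111, row AND col = 0b10110 = 22; 22 != 119 -> empty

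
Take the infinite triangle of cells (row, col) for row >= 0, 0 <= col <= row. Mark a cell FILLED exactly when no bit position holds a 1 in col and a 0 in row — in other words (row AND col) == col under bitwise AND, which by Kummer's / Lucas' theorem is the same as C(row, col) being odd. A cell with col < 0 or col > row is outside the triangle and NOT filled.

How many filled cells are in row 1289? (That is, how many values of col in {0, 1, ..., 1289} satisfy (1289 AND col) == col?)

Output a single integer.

Answer: 16

Derivation:
1289 in binary = 10100001001
popcount(1289) = number of 1-bits in 10100001001 = 4
A col c satisfies (1289 AND c) == c iff every set bit of c is also set in 1289; each of the 4 set bits of 1289 can independently be on or off in c.
count = 2^4 = 16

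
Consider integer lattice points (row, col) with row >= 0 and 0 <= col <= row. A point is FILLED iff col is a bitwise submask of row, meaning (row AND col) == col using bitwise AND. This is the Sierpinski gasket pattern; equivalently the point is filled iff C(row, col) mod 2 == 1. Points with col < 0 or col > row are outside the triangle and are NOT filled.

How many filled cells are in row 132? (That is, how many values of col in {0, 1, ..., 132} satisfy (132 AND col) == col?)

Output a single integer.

Answer: 4

Derivation:
132 in binary = 10000100
popcount(132) = number of 1-bits in 10000100 = 2
A col c satisfies (132 AND c) == c iff every set bit of c is also set in 132; each of the 2 set bits of 132 can independently be on or off in c.
count = 2^2 = 4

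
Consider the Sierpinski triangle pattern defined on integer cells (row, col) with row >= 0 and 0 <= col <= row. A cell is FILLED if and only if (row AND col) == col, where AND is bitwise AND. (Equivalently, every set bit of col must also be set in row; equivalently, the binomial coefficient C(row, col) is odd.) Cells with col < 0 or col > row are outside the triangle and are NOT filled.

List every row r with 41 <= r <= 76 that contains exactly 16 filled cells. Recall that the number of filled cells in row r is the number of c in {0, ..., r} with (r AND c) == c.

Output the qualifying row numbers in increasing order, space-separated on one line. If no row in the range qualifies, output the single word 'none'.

Answer: 43 45 46 51 53 54 57 58 60 71 75

Derivation:
Row r has 2^popcount(r) filled cells, so we need popcount(r) = log2(16) = 4.
Scan r = 41..76 and keep those with exactly 4 one-bits:
r=41=101001 popcount=3 -> skip
r=42=101010 popcount=3 -> skip
r=43=101011 popcount=4 -> KEEP
r=44=101100 popcount=3 -> skip
r=45=101101 popcount=4 -> KEEP
r=46=101110 popcount=4 -> KEEP
r=47=101111 popcount=5 -> skip
r=48=110000 popcount=2 -> skip
r=49=110001 popcount=3 -> skip
r=50=110010 popcount=3 -> skip
r=51=110011 popcount=4 -> KEEP
r=52=110100 popcount=3 -> skip
r=53=110101 popcount=4 -> KEEP
r=54=110110 popcount=4 -> KEEP
r=55=110111 popcount=5 -> skip
r=56=111000 popcount=3 -> skip
r=57=111001 popcount=4 -> KEEP
r=58=111010 popcount=4 -> KEEP
r=59=111011 popcount=5 -> skip
r=60=111100 popcount=4 -> KEEP
r=61=111101 popcount=5 -> skip
r=62=111110 popcount=5 -> skip
r=63=111111 popcount=6 -> skip
r=64=1000000 popcount=1 -> skip
r=65=1000001 popcount=2 -> skip
r=66=1000010 popcount=2 -> skip
r=67=1000011 popcount=3 -> skip
r=68=1000100 popcount=2 -> skip
r=69=1000101 popcount=3 -> skip
r=70=1000110 popcount=3 -> skip
r=71=1000111 popcount=4 -> KEEP
r=72=1001000 popcount=2 -> skip
r=73=1001001 popcount=3 -> skip
r=74=1001010 popcount=3 -> skip
r=75=1001011 popcount=4 -> KEEP
r=76=1001100 popcount=3 -> skip
Kept rows: 43 45 46 51 53 54 57 58 60 71 75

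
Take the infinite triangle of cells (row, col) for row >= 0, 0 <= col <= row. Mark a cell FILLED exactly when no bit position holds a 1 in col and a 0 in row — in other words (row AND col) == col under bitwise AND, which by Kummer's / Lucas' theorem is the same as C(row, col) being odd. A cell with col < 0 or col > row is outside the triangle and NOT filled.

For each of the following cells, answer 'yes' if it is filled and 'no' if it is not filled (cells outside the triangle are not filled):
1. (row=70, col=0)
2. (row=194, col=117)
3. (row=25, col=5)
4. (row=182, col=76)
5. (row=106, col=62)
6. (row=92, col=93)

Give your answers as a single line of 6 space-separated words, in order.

Answer: yes no no no no no

Derivation:
(70,0): row=0b1000110, col=0b0, row AND col = 0b0 = 0; 0 == 0 -> filled
(194,117): row=0b11000010, col=0b1110101, row AND col = 0b1000000 = 64; 64 != 117 -> empty
(25,5): row=0b11001, col=0b101, row AND col = 0b1 = 1; 1 != 5 -> empty
(182,76): row=0b10110110, col=0b1001100, row AND col = 0b100 = 4; 4 != 76 -> empty
(106,62): row=0b1101010, col=0b111110, row AND col = 0b101010 = 42; 42 != 62 -> empty
(92,93): col outside [0, 92] -> not filled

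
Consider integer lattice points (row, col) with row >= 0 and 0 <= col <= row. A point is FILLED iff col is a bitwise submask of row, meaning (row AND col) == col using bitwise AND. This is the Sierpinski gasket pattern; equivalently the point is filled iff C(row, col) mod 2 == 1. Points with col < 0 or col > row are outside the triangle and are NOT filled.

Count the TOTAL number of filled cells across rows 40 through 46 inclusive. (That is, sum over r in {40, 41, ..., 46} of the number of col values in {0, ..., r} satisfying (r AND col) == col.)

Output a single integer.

Answer: 76

Derivation:
r40=101000 pc2: +4 =4
r41=101001 pc3: +8 =12
r42=101010 pc3: +8 =20
r43=101011 pc4: +16 =36
r44=101100 pc3: +8 =44
r45=101101 pc4: +16 =60
r46=101110 pc4: +16 =76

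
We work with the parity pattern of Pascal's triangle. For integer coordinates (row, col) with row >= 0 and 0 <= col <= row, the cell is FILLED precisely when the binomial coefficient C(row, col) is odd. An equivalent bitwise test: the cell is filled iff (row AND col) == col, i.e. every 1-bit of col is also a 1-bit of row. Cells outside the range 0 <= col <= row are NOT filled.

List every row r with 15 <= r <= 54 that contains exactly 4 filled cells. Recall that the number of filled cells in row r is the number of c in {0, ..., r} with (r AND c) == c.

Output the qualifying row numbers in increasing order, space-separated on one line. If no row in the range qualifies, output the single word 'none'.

Row r has 2^popcount(r) filled cells, so we need popcount(r) = log2(4) = 2.
Scan r = 15..54 and keep those with exactly 2 one-bits:
r=15=1111 popcount=4 -> skip
r=16=10000 popcount=1 -> skip
r=17=10001 popcount=2 -> KEEP
r=18=10010 popcount=2 -> KEEP
r=19=10011 popcount=3 -> skip
r=20=10100 popcount=2 -> KEEP
r=21=10101 popcount=3 -> skip
r=22=10110 popcount=3 -> skip
r=23=10111 popcount=4 -> skip
r=24=11000 popcount=2 -> KEEP
r=25=11001 popcount=3 -> skip
r=26=11010 popcount=3 -> skip
r=27=11011 popcount=4 -> skip
r=28=11100 popcount=3 -> skip
r=29=11101 popcount=4 -> skip
r=30=11110 popcount=4 -> skip
r=31=11111 popcount=5 -> skip
r=32=100000 popcount=1 -> skip
r=33=100001 popcount=2 -> KEEP
r=34=100010 popcount=2 -> KEEP
r=35=100011 popcount=3 -> skip
r=36=100100 popcount=2 -> KEEP
r=37=100101 popcount=3 -> skip
r=38=100110 popcount=3 -> skip
r=39=100111 popcount=4 -> skip
r=40=101000 popcount=2 -> KEEP
r=41=101001 popcount=3 -> skip
r=42=101010 popcount=3 -> skip
r=43=101011 popcount=4 -> skip
r=44=101100 popcount=3 -> skip
r=45=101101 popcount=4 -> skip
r=46=101110 popcount=4 -> skip
r=47=101111 popcount=5 -> skip
r=48=110000 popcount=2 -> KEEP
r=49=110001 popcount=3 -> skip
r=50=110010 popcount=3 -> skip
r=51=110011 popcount=4 -> skip
r=52=110100 popcount=3 -> skip
r=53=110101 popcount=4 -> skip
r=54=110110 popcount=4 -> skip
Kept rows: 17 18 20 24 33 34 36 40 48

Answer: 17 18 20 24 33 34 36 40 48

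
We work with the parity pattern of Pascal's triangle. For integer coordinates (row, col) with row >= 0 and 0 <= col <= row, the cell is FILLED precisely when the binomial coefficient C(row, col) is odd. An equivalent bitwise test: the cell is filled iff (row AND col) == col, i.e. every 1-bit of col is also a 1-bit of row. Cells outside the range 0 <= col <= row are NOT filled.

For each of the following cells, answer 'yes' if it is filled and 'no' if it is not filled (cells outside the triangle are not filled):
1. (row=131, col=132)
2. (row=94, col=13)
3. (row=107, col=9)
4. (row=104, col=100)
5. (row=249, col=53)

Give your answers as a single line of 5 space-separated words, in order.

Answer: no no yes no no

Derivation:
(131,132): col outside [0, 131] -> not filled
(94,13): row=0b1011110, col=0b1101, row AND col = 0b1100 = 12; 12 != 13 -> empty
(107,9): row=0b1101011, col=0b1001, row AND col = 0b1001 = 9; 9 == 9 -> filled
(104,100): row=0b1101000, col=0b1100100, row AND col = 0b1100000 = 96; 96 != 100 -> empty
(249,53): row=0b11111001, col=0b110101, row AND col = 0b110001 = 49; 49 != 53 -> empty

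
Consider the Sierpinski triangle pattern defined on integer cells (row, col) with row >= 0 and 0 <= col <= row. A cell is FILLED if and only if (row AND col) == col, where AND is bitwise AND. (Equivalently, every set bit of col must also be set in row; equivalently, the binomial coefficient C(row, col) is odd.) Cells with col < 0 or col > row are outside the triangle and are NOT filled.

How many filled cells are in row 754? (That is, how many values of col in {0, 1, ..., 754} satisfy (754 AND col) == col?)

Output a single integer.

Answer: 64

Derivation:
754 in binary = 1011110010
popcount(754) = number of 1-bits in 1011110010 = 6
A col c satisfies (754 AND c) == c iff every set bit of c is also set in 754; each of the 6 set bits of 754 can independently be on or off in c.
count = 2^6 = 64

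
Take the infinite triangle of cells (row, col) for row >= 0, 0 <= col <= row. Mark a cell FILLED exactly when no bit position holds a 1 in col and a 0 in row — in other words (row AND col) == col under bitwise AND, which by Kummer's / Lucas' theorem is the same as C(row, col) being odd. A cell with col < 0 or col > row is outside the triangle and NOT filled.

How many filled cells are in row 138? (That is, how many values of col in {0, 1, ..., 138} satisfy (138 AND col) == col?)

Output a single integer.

Answer: 8

Derivation:
138 in binary = 10001010
popcount(138) = number of 1-bits in 10001010 = 3
A col c satisfies (138 AND c) == c iff every set bit of c is also set in 138; each of the 3 set bits of 138 can independently be on or off in c.
count = 2^3 = 8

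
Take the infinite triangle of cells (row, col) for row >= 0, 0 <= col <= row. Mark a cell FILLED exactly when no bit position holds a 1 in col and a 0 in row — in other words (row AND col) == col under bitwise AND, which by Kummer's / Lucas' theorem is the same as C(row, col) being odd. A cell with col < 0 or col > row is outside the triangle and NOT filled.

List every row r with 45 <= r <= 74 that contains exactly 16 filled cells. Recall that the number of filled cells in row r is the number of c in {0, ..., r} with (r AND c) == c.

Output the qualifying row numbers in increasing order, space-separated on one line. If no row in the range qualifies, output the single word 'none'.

Answer: 45 46 51 53 54 57 58 60 71

Derivation:
Row r has 2^popcount(r) filled cells, so we need popcount(r) = log2(16) = 4.
Scan r = 45..74 and keep those with exactly 4 one-bits:
r=45=101101 popcount=4 -> KEEP
r=46=101110 popcount=4 -> KEEP
r=47=101111 popcount=5 -> skip
r=48=110000 popcount=2 -> skip
r=49=110001 popcount=3 -> skip
r=50=110010 popcount=3 -> skip
r=51=110011 popcount=4 -> KEEP
r=52=110100 popcount=3 -> skip
r=53=110101 popcount=4 -> KEEP
r=54=110110 popcount=4 -> KEEP
r=55=110111 popcount=5 -> skip
r=56=111000 popcount=3 -> skip
r=57=111001 popcount=4 -> KEEP
r=58=111010 popcount=4 -> KEEP
r=59=111011 popcount=5 -> skip
r=60=111100 popcount=4 -> KEEP
r=61=111101 popcount=5 -> skip
r=62=111110 popcount=5 -> skip
r=63=111111 popcount=6 -> skip
r=64=1000000 popcount=1 -> skip
r=65=1000001 popcount=2 -> skip
r=66=1000010 popcount=2 -> skip
r=67=1000011 popcount=3 -> skip
r=68=1000100 popcount=2 -> skip
r=69=1000101 popcount=3 -> skip
r=70=1000110 popcount=3 -> skip
r=71=1000111 popcount=4 -> KEEP
r=72=1001000 popcount=2 -> skip
r=73=1001001 popcount=3 -> skip
r=74=1001010 popcount=3 -> skip
Kept rows: 45 46 51 53 54 57 58 60 71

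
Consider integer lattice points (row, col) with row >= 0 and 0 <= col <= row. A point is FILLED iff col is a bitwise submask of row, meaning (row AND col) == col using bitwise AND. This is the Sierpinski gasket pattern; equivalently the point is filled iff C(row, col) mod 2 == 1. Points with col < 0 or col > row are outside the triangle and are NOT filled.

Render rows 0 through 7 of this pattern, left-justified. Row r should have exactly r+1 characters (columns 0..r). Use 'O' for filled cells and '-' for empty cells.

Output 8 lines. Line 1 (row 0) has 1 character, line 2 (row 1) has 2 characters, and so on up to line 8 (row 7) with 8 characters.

Answer: O
OO
O-O
OOOO
O---O
OO--OO
O-O-O-O
OOOOOOOO

Derivation:
r0=0: O
r1=1: OO
r2=10: O-O
r3=11: OOOO
r4=100: O---O
r5=101: OO--OO
r6=110: O-O-O-O
r7=111: OOOOOOOO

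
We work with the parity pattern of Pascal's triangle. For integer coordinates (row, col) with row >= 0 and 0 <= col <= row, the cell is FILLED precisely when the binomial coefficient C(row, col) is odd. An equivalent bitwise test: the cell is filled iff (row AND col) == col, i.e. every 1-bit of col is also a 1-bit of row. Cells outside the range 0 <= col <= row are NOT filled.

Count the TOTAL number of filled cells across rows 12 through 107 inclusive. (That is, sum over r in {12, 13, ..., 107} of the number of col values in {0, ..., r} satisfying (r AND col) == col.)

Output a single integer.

Answer: 1350

Derivation:
r12=1100 pc2: +4 =4
r13=1101 pc3: +8 =12
r14=1110 pc3: +8 =20
r15=1111 pc4: +16 =36
r16=10000 pc1: +2 =38
r17=10001 pc2: +4 =42
r18=10010 pc2: +4 =46
r19=10011 pc3: +8 =54
r20=10100 pc2: +4 =58
r21=10101 pc3: +8 =66
r22=10110 pc3: +8 =74
r23=10111 pc4: +16 =90
r24=11000 pc2: +4 =94
r25=11001 pc3: +8 =102
r26=11010 pc3: +8 =110
r27=11011 pc4: +16 =126
r28=11100 pc3: +8 =134
r29=11101 pc4: +16 =150
r30=11110 pc4: +16 =166
r31=11111 pc5: +32 =198
r32=100000 pc1: +2 =200
r33=100001 pc2: +4 =204
r34=100010 pc2: +4 =208
r35=100011 pc3: +8 =216
r36=100100 pc2: +4 =220
r37=100101 pc3: +8 =228
r38=100110 pc3: +8 =236
r39=100111 pc4: +16 =252
r40=101000 pc2: +4 =256
r41=101001 pc3: +8 =264
r42=101010 pc3: +8 =272
r43=101011 pc4: +16 =288
r44=101100 pc3: +8 =296
r45=101101 pc4: +16 =312
r46=101110 pc4: +16 =328
r47=101111 pc5: +32 =360
r48=110000 pc2: +4 =364
r49=110001 pc3: +8 =372
r50=110010 pc3: +8 =380
r51=110011 pc4: +16 =396
r52=110100 pc3: +8 =404
r53=110101 pc4: +16 =420
r54=110110 pc4: +16 =436
r55=110111 pc5: +32 =468
r56=111000 pc3: +8 =476
r57=111001 pc4: +16 =492
r58=111010 pc4: +16 =508
r59=111011 pc5: +32 =540
r60=111100 pc4: +16 =556
r61=111101 pc5: +32 =588
r62=111110 pc5: +32 =620
r63=111111 pc6: +64 =684
r64=1000000 pc1: +2 =686
r65=1000001 pc2: +4 =690
r66=1000010 pc2: +4 =694
r67=1000011 pc3: +8 =702
r68=1000100 pc2: +4 =706
r69=1000101 pc3: +8 =714
r70=1000110 pc3: +8 =722
r71=1000111 pc4: +16 =738
r72=1001000 pc2: +4 =742
r73=1001001 pc3: +8 =750
r74=1001010 pc3: +8 =758
r75=1001011 pc4: +16 =774
r76=1001100 pc3: +8 =782
r77=1001101 pc4: +16 =798
r78=1001110 pc4: +16 =814
r79=1001111 pc5: +32 =846
r80=1010000 pc2: +4 =850
r81=1010001 pc3: +8 =858
r82=1010010 pc3: +8 =866
r83=1010011 pc4: +16 =882
r84=1010100 pc3: +8 =890
r85=1010101 pc4: +16 =906
r86=1010110 pc4: +16 =922
r87=1010111 pc5: +32 =954
r88=1011000 pc3: +8 =962
r89=1011001 pc4: +16 =978
r90=1011010 pc4: +16 =994
r91=1011011 pc5: +32 =1026
r92=1011100 pc4: +16 =1042
r93=1011101 pc5: +32 =1074
r94=1011110 pc5: +32 =1106
r95=1011111 pc6: +64 =1170
r96=1100000 pc2: +4 =1174
r97=1100001 pc3: +8 =1182
r98=1100010 pc3: +8 =1190
r99=1100011 pc4: +16 =1206
r100=1100100 pc3: +8 =1214
r101=1100101 pc4: +16 =1230
r102=1100110 pc4: +16 =1246
r103=1100111 pc5: +32 =1278
r104=1101000 pc3: +8 =1286
r105=1101001 pc4: +16 =1302
r106=1101010 pc4: +16 =1318
r107=1101011 pc5: +32 =1350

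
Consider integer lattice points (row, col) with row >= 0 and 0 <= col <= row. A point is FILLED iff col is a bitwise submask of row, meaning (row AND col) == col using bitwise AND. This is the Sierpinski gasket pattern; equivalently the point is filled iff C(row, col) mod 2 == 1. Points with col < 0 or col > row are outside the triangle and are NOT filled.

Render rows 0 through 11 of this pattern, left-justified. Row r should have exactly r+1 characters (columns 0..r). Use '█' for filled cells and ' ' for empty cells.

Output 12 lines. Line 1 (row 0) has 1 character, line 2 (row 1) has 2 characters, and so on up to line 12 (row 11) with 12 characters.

Answer: █
██
█ █
████
█   █
██  ██
█ █ █ █
████████
█       █
██      ██
█ █     █ █
████    ████

Derivation:
r0=0: █
r1=1: ██
r2=10: █ █
r3=11: ████
r4=100: █   █
r5=101: ██  ██
r6=110: █ █ █ █
r7=111: ████████
r8=1000: █       █
r9=1001: ██      ██
r10=1010: █ █     █ █
r11=1011: ████    ████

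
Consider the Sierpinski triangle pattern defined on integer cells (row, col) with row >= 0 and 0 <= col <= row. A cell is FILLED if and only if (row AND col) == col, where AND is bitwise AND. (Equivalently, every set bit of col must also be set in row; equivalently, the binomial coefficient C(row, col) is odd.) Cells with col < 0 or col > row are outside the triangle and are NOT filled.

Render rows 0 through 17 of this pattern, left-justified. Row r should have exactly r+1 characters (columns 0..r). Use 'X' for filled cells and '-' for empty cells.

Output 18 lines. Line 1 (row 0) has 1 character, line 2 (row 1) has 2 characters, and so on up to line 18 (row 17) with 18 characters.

r0=0: X
r1=1: XX
r2=10: X-X
r3=11: XXXX
r4=100: X---X
r5=101: XX--XX
r6=110: X-X-X-X
r7=111: XXXXXXXX
r8=1000: X-------X
r9=1001: XX------XX
r10=1010: X-X-----X-X
r11=1011: XXXX----XXXX
r12=1100: X---X---X---X
r13=1101: XX--XX--XX--XX
r14=1110: X-X-X-X-X-X-X-X
r15=1111: XXXXXXXXXXXXXXXX
r16=10000: X---------------X
r17=10001: XX--------------XX

Answer: X
XX
X-X
XXXX
X---X
XX--XX
X-X-X-X
XXXXXXXX
X-------X
XX------XX
X-X-----X-X
XXXX----XXXX
X---X---X---X
XX--XX--XX--XX
X-X-X-X-X-X-X-X
XXXXXXXXXXXXXXXX
X---------------X
XX--------------XX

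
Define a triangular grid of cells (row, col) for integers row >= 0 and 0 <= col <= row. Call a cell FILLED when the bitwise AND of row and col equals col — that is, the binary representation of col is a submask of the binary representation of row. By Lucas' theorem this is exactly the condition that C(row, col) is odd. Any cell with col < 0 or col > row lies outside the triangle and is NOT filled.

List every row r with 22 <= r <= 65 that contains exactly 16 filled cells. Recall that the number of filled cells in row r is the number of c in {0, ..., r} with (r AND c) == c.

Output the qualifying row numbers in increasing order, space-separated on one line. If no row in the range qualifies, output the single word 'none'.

Answer: 23 27 29 30 39 43 45 46 51 53 54 57 58 60

Derivation:
Row r has 2^popcount(r) filled cells, so we need popcount(r) = log2(16) = 4.
Scan r = 22..65 and keep those with exactly 4 one-bits:
r=22=10110 popcount=3 -> skip
r=23=10111 popcount=4 -> KEEP
r=24=11000 popcount=2 -> skip
r=25=11001 popcount=3 -> skip
r=26=11010 popcount=3 -> skip
r=27=11011 popcount=4 -> KEEP
r=28=11100 popcount=3 -> skip
r=29=11101 popcount=4 -> KEEP
r=30=11110 popcount=4 -> KEEP
r=31=11111 popcount=5 -> skip
r=32=100000 popcount=1 -> skip
r=33=100001 popcount=2 -> skip
r=34=100010 popcount=2 -> skip
r=35=100011 popcount=3 -> skip
r=36=100100 popcount=2 -> skip
r=37=100101 popcount=3 -> skip
r=38=100110 popcount=3 -> skip
r=39=100111 popcount=4 -> KEEP
r=40=101000 popcount=2 -> skip
r=41=101001 popcount=3 -> skip
r=42=101010 popcount=3 -> skip
r=43=101011 popcount=4 -> KEEP
r=44=101100 popcount=3 -> skip
r=45=101101 popcount=4 -> KEEP
r=46=101110 popcount=4 -> KEEP
r=47=101111 popcount=5 -> skip
r=48=110000 popcount=2 -> skip
r=49=110001 popcount=3 -> skip
r=50=110010 popcount=3 -> skip
r=51=110011 popcount=4 -> KEEP
r=52=110100 popcount=3 -> skip
r=53=110101 popcount=4 -> KEEP
r=54=110110 popcount=4 -> KEEP
r=55=110111 popcount=5 -> skip
r=56=111000 popcount=3 -> skip
r=57=111001 popcount=4 -> KEEP
r=58=111010 popcount=4 -> KEEP
r=59=111011 popcount=5 -> skip
r=60=111100 popcount=4 -> KEEP
r=61=111101 popcount=5 -> skip
r=62=111110 popcount=5 -> skip
r=63=111111 popcount=6 -> skip
r=64=1000000 popcount=1 -> skip
r=65=1000001 popcount=2 -> skip
Kept rows: 23 27 29 30 39 43 45 46 51 53 54 57 58 60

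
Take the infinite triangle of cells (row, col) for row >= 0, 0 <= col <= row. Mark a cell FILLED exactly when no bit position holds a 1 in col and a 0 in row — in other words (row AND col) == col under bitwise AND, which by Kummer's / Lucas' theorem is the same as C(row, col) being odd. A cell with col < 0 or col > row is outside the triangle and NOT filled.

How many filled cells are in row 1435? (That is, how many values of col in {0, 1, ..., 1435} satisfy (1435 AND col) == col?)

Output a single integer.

1435 in binary = 10110011011
popcount(1435) = number of 1-bits in 10110011011 = 7
A col c satisfies (1435 AND c) == c iff every set bit of c is also set in 1435; each of the 7 set bits of 1435 can independently be on or off in c.
count = 2^7 = 128

Answer: 128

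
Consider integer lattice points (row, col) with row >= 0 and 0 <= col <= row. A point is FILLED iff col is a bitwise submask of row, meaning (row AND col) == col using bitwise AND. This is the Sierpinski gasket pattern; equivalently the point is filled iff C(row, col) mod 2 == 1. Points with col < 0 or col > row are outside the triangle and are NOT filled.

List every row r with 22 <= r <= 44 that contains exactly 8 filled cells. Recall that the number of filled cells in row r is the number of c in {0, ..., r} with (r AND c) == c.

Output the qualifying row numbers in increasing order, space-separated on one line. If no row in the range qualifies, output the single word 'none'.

Row r has 2^popcount(r) filled cells, so we need popcount(r) = log2(8) = 3.
Scan r = 22..44 and keep those with exactly 3 one-bits:
r=22=10110 popcount=3 -> KEEP
r=23=10111 popcount=4 -> skip
r=24=11000 popcount=2 -> skip
r=25=11001 popcount=3 -> KEEP
r=26=11010 popcount=3 -> KEEP
r=27=11011 popcount=4 -> skip
r=28=11100 popcount=3 -> KEEP
r=29=11101 popcount=4 -> skip
r=30=11110 popcount=4 -> skip
r=31=11111 popcount=5 -> skip
r=32=100000 popcount=1 -> skip
r=33=100001 popcount=2 -> skip
r=34=100010 popcount=2 -> skip
r=35=100011 popcount=3 -> KEEP
r=36=100100 popcount=2 -> skip
r=37=100101 popcount=3 -> KEEP
r=38=100110 popcount=3 -> KEEP
r=39=100111 popcount=4 -> skip
r=40=101000 popcount=2 -> skip
r=41=101001 popcount=3 -> KEEP
r=42=101010 popcount=3 -> KEEP
r=43=101011 popcount=4 -> skip
r=44=101100 popcount=3 -> KEEP
Kept rows: 22 25 26 28 35 37 38 41 42 44

Answer: 22 25 26 28 35 37 38 41 42 44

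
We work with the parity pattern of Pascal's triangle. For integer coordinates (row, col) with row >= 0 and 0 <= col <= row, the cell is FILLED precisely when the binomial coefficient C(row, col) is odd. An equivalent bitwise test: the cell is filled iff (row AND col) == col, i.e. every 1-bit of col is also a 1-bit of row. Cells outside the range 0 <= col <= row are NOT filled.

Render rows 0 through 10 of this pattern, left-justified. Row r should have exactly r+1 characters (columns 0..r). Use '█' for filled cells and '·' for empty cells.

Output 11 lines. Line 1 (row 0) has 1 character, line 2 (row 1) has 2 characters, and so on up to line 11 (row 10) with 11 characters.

r0=0: █
r1=1: ██
r2=10: █·█
r3=11: ████
r4=100: █···█
r5=101: ██··██
r6=110: █·█·█·█
r7=111: ████████
r8=1000: █·······█
r9=1001: ██······██
r10=1010: █·█·····█·█

Answer: █
██
█·█
████
█···█
██··██
█·█·█·█
████████
█·······█
██······██
█·█·····█·█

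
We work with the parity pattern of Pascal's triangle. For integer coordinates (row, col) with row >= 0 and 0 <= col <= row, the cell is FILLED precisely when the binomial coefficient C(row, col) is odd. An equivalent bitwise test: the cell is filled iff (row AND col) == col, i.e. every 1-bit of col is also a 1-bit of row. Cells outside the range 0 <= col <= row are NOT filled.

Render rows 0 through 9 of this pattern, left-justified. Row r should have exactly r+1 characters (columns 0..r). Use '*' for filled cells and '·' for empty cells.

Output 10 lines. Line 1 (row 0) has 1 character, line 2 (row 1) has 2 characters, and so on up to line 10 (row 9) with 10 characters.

r0=0: *
r1=1: **
r2=10: *·*
r3=11: ****
r4=100: *···*
r5=101: **··**
r6=110: *·*·*·*
r7=111: ********
r8=1000: *·······*
r9=1001: **······**

Answer: *
**
*·*
****
*···*
**··**
*·*·*·*
********
*·······*
**······**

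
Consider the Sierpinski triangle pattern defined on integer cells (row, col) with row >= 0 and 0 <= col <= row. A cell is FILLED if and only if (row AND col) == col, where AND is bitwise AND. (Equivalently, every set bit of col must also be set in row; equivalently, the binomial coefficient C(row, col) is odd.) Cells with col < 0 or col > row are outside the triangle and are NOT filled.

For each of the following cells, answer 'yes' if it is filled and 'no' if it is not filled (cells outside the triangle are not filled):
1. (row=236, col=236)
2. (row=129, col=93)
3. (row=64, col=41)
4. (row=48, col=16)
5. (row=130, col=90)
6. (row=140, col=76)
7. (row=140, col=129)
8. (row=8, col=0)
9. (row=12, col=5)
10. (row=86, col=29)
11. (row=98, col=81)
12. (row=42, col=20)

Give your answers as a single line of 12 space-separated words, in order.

Answer: yes no no yes no no no yes no no no no

Derivation:
(236,236): row=0b11101100, col=0b11101100, row AND col = 0b11101100 = 236; 236 == 236 -> filled
(129,93): row=0b10000001, col=0b1011101, row AND col = 0b1 = 1; 1 != 93 -> empty
(64,41): row=0b1000000, col=0b101001, row AND col = 0b0 = 0; 0 != 41 -> empty
(48,16): row=0b110000, col=0b10000, row AND col = 0b10000 = 16; 16 == 16 -> filled
(130,90): row=0b10000010, col=0b1011010, row AND col = 0b10 = 2; 2 != 90 -> empty
(140,76): row=0b10001100, col=0b1001100, row AND col = 0b1100 = 12; 12 != 76 -> empty
(140,129): row=0b10001100, col=0b10000001, row AND col = 0b10000000 = 128; 128 != 129 -> empty
(8,0): row=0b1000, col=0b0, row AND col = 0b0 = 0; 0 == 0 -> filled
(12,5): row=0b1100, col=0b101, row AND col = 0b100 = 4; 4 != 5 -> empty
(86,29): row=0b1010110, col=0b11101, row AND col = 0b10100 = 20; 20 != 29 -> empty
(98,81): row=0b1100010, col=0b1010001, row AND col = 0b1000000 = 64; 64 != 81 -> empty
(42,20): row=0b101010, col=0b10100, row AND col = 0b0 = 0; 0 != 20 -> empty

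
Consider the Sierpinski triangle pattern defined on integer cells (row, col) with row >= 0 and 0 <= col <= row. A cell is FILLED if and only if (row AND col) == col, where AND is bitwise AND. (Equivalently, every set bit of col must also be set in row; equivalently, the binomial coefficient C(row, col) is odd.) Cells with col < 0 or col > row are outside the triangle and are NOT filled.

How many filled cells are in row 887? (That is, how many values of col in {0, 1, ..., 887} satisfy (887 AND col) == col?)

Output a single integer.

Answer: 256

Derivation:
887 in binary = 1101110111
popcount(887) = number of 1-bits in 1101110111 = 8
A col c satisfies (887 AND c) == c iff every set bit of c is also set in 887; each of the 8 set bits of 887 can independently be on or off in c.
count = 2^8 = 256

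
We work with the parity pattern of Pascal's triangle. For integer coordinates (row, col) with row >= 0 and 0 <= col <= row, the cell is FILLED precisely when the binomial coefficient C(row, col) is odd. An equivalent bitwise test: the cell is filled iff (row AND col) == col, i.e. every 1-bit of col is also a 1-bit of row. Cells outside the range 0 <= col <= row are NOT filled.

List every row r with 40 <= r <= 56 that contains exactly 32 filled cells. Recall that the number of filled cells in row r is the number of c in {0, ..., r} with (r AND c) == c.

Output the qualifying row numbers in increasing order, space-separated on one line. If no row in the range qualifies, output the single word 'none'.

Answer: 47 55

Derivation:
Row r has 2^popcount(r) filled cells, so we need popcount(r) = log2(32) = 5.
Scan r = 40..56 and keep those with exactly 5 one-bits:
r=40=101000 popcount=2 -> skip
r=41=101001 popcount=3 -> skip
r=42=101010 popcount=3 -> skip
r=43=101011 popcount=4 -> skip
r=44=101100 popcount=3 -> skip
r=45=101101 popcount=4 -> skip
r=46=101110 popcount=4 -> skip
r=47=101111 popcount=5 -> KEEP
r=48=110000 popcount=2 -> skip
r=49=110001 popcount=3 -> skip
r=50=110010 popcount=3 -> skip
r=51=110011 popcount=4 -> skip
r=52=110100 popcount=3 -> skip
r=53=110101 popcount=4 -> skip
r=54=110110 popcount=4 -> skip
r=55=110111 popcount=5 -> KEEP
r=56=111000 popcount=3 -> skip
Kept rows: 47 55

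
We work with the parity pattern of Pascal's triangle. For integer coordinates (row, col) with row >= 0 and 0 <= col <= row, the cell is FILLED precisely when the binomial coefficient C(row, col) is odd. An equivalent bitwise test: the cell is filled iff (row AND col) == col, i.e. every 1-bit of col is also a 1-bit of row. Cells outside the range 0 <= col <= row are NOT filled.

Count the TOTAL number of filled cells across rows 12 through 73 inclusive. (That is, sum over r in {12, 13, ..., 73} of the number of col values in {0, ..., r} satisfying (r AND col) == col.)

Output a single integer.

r12=1100 pc2: +4 =4
r13=1101 pc3: +8 =12
r14=1110 pc3: +8 =20
r15=1111 pc4: +16 =36
r16=10000 pc1: +2 =38
r17=10001 pc2: +4 =42
r18=10010 pc2: +4 =46
r19=10011 pc3: +8 =54
r20=10100 pc2: +4 =58
r21=10101 pc3: +8 =66
r22=10110 pc3: +8 =74
r23=10111 pc4: +16 =90
r24=11000 pc2: +4 =94
r25=11001 pc3: +8 =102
r26=11010 pc3: +8 =110
r27=11011 pc4: +16 =126
r28=11100 pc3: +8 =134
r29=11101 pc4: +16 =150
r30=11110 pc4: +16 =166
r31=11111 pc5: +32 =198
r32=100000 pc1: +2 =200
r33=100001 pc2: +4 =204
r34=100010 pc2: +4 =208
r35=100011 pc3: +8 =216
r36=100100 pc2: +4 =220
r37=100101 pc3: +8 =228
r38=100110 pc3: +8 =236
r39=100111 pc4: +16 =252
r40=101000 pc2: +4 =256
r41=101001 pc3: +8 =264
r42=101010 pc3: +8 =272
r43=101011 pc4: +16 =288
r44=101100 pc3: +8 =296
r45=101101 pc4: +16 =312
r46=101110 pc4: +16 =328
r47=101111 pc5: +32 =360
r48=110000 pc2: +4 =364
r49=110001 pc3: +8 =372
r50=110010 pc3: +8 =380
r51=110011 pc4: +16 =396
r52=110100 pc3: +8 =404
r53=110101 pc4: +16 =420
r54=110110 pc4: +16 =436
r55=110111 pc5: +32 =468
r56=111000 pc3: +8 =476
r57=111001 pc4: +16 =492
r58=111010 pc4: +16 =508
r59=111011 pc5: +32 =540
r60=111100 pc4: +16 =556
r61=111101 pc5: +32 =588
r62=111110 pc5: +32 =620
r63=111111 pc6: +64 =684
r64=1000000 pc1: +2 =686
r65=1000001 pc2: +4 =690
r66=1000010 pc2: +4 =694
r67=1000011 pc3: +8 =702
r68=1000100 pc2: +4 =706
r69=1000101 pc3: +8 =714
r70=1000110 pc3: +8 =722
r71=1000111 pc4: +16 =738
r72=1001000 pc2: +4 =742
r73=1001001 pc3: +8 =750

Answer: 750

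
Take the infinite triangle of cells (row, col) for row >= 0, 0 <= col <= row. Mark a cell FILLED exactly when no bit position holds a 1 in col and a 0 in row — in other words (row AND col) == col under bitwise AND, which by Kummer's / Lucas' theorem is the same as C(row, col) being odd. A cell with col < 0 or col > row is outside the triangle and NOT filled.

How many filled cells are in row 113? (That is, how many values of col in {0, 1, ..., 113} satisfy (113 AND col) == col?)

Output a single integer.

Answer: 16

Derivation:
113 in binary = 1110001
popcount(113) = number of 1-bits in 1110001 = 4
A col c satisfies (113 AND c) == c iff every set bit of c is also set in 113; each of the 4 set bits of 113 can independently be on or off in c.
count = 2^4 = 16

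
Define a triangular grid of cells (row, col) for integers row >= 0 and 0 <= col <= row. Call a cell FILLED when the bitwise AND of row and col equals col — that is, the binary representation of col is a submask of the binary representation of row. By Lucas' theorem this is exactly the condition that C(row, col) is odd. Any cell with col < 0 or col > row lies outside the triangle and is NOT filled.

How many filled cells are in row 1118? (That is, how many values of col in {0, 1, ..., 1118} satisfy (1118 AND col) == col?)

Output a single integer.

1118 in binary = 10001011110
popcount(1118) = number of 1-bits in 10001011110 = 6
A col c satisfies (1118 AND c) == c iff every set bit of c is also set in 1118; each of the 6 set bits of 1118 can independently be on or off in c.
count = 2^6 = 64

Answer: 64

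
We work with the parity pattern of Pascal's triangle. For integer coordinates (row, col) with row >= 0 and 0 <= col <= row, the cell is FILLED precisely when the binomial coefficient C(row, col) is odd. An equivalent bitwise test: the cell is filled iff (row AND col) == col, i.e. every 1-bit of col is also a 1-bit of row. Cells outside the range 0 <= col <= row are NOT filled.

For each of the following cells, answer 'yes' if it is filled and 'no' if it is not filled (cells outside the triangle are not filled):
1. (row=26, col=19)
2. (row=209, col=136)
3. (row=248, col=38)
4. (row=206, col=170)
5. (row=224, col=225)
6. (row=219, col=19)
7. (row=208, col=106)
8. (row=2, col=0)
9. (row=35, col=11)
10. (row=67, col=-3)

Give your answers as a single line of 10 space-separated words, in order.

(26,19): row=0b11010, col=0b10011, row AND col = 0b10010 = 18; 18 != 19 -> empty
(209,136): row=0b11010001, col=0b10001000, row AND col = 0b10000000 = 128; 128 != 136 -> empty
(248,38): row=0b11111000, col=0b100110, row AND col = 0b100000 = 32; 32 != 38 -> empty
(206,170): row=0b11001110, col=0b10101010, row AND col = 0b10001010 = 138; 138 != 170 -> empty
(224,225): col outside [0, 224] -> not filled
(219,19): row=0b11011011, col=0b10011, row AND col = 0b10011 = 19; 19 == 19 -> filled
(208,106): row=0b11010000, col=0b1101010, row AND col = 0b1000000 = 64; 64 != 106 -> empty
(2,0): row=0b10, col=0b0, row AND col = 0b0 = 0; 0 == 0 -> filled
(35,11): row=0b100011, col=0b1011, row AND col = 0b11 = 3; 3 != 11 -> empty
(67,-3): col outside [0, 67] -> not filled

Answer: no no no no no yes no yes no no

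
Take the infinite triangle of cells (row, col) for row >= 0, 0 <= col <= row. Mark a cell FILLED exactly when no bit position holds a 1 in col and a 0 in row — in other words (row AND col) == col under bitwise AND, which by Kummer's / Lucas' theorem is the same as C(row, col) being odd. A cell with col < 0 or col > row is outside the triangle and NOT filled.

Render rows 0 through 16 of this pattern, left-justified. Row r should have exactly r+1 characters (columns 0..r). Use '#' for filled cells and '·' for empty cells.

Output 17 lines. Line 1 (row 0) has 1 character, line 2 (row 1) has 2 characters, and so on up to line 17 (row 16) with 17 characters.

Answer: #
##
#·#
####
#···#
##··##
#·#·#·#
########
#·······#
##······##
#·#·····#·#
####····####
#···#···#···#
##··##··##··##
#·#·#·#·#·#·#·#
################
#···············#

Derivation:
r0=0: #
r1=1: ##
r2=10: #·#
r3=11: ####
r4=100: #···#
r5=101: ##··##
r6=110: #·#·#·#
r7=111: ########
r8=1000: #·······#
r9=1001: ##······##
r10=1010: #·#·····#·#
r11=1011: ####····####
r12=1100: #···#···#···#
r13=1101: ##··##··##··##
r14=1110: #·#·#·#·#·#·#·#
r15=1111: ################
r16=10000: #···············#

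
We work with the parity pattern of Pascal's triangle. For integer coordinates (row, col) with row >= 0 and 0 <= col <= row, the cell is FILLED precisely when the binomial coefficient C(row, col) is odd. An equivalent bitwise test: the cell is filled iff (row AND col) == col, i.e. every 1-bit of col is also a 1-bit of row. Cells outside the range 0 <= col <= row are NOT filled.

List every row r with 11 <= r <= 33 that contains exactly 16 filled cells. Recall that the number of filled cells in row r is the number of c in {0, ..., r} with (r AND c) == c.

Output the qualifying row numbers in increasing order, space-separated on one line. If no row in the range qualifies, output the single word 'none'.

Row r has 2^popcount(r) filled cells, so we need popcount(r) = log2(16) = 4.
Scan r = 11..33 and keep those with exactly 4 one-bits:
r=11=1011 popcount=3 -> skip
r=12=1100 popcount=2 -> skip
r=13=1101 popcount=3 -> skip
r=14=1110 popcount=3 -> skip
r=15=1111 popcount=4 -> KEEP
r=16=10000 popcount=1 -> skip
r=17=10001 popcount=2 -> skip
r=18=10010 popcount=2 -> skip
r=19=10011 popcount=3 -> skip
r=20=10100 popcount=2 -> skip
r=21=10101 popcount=3 -> skip
r=22=10110 popcount=3 -> skip
r=23=10111 popcount=4 -> KEEP
r=24=11000 popcount=2 -> skip
r=25=11001 popcount=3 -> skip
r=26=11010 popcount=3 -> skip
r=27=11011 popcount=4 -> KEEP
r=28=11100 popcount=3 -> skip
r=29=11101 popcount=4 -> KEEP
r=30=11110 popcount=4 -> KEEP
r=31=11111 popcount=5 -> skip
r=32=100000 popcount=1 -> skip
r=33=100001 popcount=2 -> skip
Kept rows: 15 23 27 29 30

Answer: 15 23 27 29 30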